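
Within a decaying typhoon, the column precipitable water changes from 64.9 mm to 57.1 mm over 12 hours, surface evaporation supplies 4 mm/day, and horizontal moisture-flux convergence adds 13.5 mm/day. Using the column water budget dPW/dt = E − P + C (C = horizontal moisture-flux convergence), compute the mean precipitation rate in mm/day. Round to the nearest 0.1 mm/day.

P ≈ 33.1 mm/day

dPW/dt = (57.1 − 64.9) mm / (12/24 day) = -15.600 mm/day.
P = E + C − dPW/dt = 4 + (13.5) − (-15.600) = 33.1 mm/day.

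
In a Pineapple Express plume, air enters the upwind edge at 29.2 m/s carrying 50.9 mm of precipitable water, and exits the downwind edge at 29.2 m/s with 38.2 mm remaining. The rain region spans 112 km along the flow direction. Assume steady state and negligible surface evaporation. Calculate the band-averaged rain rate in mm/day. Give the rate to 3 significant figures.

R ≈ 286 mm/day

Column moisture flux per unit crosswind length is F = V × PW.
Inflow: F_in = 29.2 × 50.9 = 1486.28 mm·m/s
Outflow: F_out = 29.2 × 38.2 = 1115.44 mm·m/s
Steady-state rate R = (F_in − F_out)/L = (1486.28 − 1115.44) / 112000 m = 3.311e-03 mm/s.
R = 3.311e-03 × 3600 × 24 = 286 mm/day.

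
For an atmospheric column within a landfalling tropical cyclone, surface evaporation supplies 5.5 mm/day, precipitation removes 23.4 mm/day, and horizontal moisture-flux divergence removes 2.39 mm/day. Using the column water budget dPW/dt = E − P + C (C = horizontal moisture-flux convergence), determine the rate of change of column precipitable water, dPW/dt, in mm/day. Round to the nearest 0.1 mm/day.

dPW/dt ≈ -20.3 mm/day

dPW/dt = E − P + C = 5.5 − 23.4 + (-2.39) = -20.3 mm/day.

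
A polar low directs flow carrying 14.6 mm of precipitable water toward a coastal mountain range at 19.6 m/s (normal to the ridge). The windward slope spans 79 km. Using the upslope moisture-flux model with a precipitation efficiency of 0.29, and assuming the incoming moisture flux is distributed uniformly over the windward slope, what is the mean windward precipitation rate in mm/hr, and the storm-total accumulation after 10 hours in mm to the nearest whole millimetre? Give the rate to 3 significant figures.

R ≈ 3.78 mm/hr; total ≈ 38 mm

Incoming column moisture flux per unit ridge length: F = V × PW = 19.6 × 14.6 = 286.16 mm·m/s.
Spread over the 79 km slope with efficiency ε = 0.29: R = ε·F/W = 0.29 × 286.16 / 79000 m = 1.050e-03 mm/s.
R = 1.050e-03 × 3600 = 3.78 mm/hr.
Over 10 h: total = 3.78 × 10 = 37.8 ≈ 38 mm.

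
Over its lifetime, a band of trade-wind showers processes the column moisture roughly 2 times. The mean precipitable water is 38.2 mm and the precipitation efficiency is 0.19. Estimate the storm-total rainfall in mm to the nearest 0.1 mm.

Each cycle deposits ε × PW = 0.19 × 38.2 = 7.258 mm.
Over 2 cycles: 2 × 7.258 = 14.5 mm.

rainfall ≈ 14.5 mm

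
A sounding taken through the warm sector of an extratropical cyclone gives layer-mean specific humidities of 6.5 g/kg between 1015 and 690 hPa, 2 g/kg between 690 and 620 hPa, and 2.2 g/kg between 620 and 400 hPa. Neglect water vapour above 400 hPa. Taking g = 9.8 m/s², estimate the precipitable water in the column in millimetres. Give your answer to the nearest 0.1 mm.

Precipitable water is the column-integrated vapour mass per unit area: PW = (1/g) Σ q̄ Δp, with q in kg/kg and Δp in Pa (1 kg/m² of water = 1 mm).
Layer 1015–690 hPa: Δp = 325 hPa = 32500 Pa, q̄ = 0.0065 kg/kg → 0.0065 × 32500 / 9.8 = 21.56 mm
Layer 690–620 hPa: Δp = 70 hPa = 7000 Pa, q̄ = 0.002 kg/kg → 0.002 × 7000 / 9.8 = 1.43 mm
Layer 620–400 hPa: Δp = 220 hPa = 22000 Pa, q̄ = 0.0022 kg/kg → 0.0022 × 22000 / 9.8 = 4.94 mm
PW = 21.56 + 1.43 + 4.94 = 27.93 ≈ 27.9 mm.

PW ≈ 27.9 mm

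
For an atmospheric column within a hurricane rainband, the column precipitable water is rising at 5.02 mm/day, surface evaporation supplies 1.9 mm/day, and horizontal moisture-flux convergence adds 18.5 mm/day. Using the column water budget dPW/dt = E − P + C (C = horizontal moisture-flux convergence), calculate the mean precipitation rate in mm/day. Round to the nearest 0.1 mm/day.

dPW/dt = +5.02 mm/day.
P = E + C − dPW/dt = 1.9 + (18.5) − (+5.02) = 15.4 mm/day.

P ≈ 15.4 mm/day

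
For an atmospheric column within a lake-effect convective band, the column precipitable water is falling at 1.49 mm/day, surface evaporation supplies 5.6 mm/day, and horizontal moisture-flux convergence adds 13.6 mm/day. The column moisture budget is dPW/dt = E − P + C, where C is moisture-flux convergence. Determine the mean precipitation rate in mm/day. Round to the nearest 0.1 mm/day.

P ≈ 20.7 mm/day

dPW/dt = -1.49 mm/day.
P = E + C − dPW/dt = 5.6 + (13.6) − (-1.49) = 20.7 mm/day.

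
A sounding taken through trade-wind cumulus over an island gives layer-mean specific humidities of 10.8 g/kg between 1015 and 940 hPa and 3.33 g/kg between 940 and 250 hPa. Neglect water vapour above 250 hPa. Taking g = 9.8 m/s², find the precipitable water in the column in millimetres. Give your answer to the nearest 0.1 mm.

Precipitable water is the column-integrated vapour mass per unit area: PW = (1/g) Σ q̄ Δp, with q in kg/kg and Δp in Pa (1 kg/m² of water = 1 mm).
Layer 1015–940 hPa: Δp = 75 hPa = 7500 Pa, q̄ = 0.0108 kg/kg → 0.0108 × 7500 / 9.8 = 8.27 mm
Layer 940–250 hPa: Δp = 690 hPa = 69000 Pa, q̄ = 0.00333 kg/kg → 0.00333 × 69000 / 9.8 = 23.45 mm
PW = 8.27 + 23.45 = 31.72 ≈ 31.7 mm.

PW ≈ 31.7 mm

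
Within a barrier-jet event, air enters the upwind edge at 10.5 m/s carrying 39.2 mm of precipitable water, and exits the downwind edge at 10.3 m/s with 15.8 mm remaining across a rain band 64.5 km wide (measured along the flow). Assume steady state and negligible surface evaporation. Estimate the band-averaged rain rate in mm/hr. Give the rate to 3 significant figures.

Column moisture flux per unit crosswind length is F = V × PW.
Inflow: F_in = 10.5 × 39.2 = 411.6 mm·m/s
Outflow: F_out = 10.3 × 15.8 = 162.74 mm·m/s
Steady-state rate R = (F_in − F_out)/L = (411.6 − 162.74) / 64500 m = 3.858e-03 mm/s.
R = 3.858e-03 × 3600 = 13.9 mm/hr.

R ≈ 13.9 mm/hr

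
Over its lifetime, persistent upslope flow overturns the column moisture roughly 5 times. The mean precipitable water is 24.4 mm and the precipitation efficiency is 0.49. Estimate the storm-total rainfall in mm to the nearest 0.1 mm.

rainfall ≈ 59.8 mm

Each cycle deposits ε × PW = 0.49 × 24.4 = 11.956 mm.
Over 5 cycles: 5 × 11.956 = 59.8 mm.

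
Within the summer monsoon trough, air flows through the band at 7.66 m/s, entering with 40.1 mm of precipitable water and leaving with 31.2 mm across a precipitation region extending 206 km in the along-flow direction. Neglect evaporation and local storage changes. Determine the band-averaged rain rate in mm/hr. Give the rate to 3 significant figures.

R ≈ 1.19 mm/hr

Column moisture flux per unit crosswind length is F = V × PW.
Inflow: F_in = 7.66 × 40.1 = 307.166 mm·m/s
Outflow: F_out = 7.66 × 31.2 = 238.992 mm·m/s
Steady-state rate R = (F_in − F_out)/L = (307.166 − 238.992) / 206000 m = 3.309e-04 mm/s.
R = 3.309e-04 × 3600 = 1.19 mm/hr.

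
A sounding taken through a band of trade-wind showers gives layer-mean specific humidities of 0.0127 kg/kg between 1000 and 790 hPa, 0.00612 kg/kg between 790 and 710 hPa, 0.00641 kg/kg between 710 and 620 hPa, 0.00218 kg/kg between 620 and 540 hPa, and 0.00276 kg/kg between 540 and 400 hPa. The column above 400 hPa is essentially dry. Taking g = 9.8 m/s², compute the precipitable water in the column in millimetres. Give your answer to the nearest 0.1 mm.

Precipitable water is the column-integrated vapour mass per unit area: PW = (1/g) Σ q̄ Δp, with q in kg/kg and Δp in Pa (1 kg/m² of water = 1 mm).
Layer 1000–790 hPa: Δp = 210 hPa = 21000 Pa, q̄ = 0.0127 kg/kg → 0.0127 × 21000 / 9.8 = 27.21 mm
Layer 790–710 hPa: Δp = 80 hPa = 8000 Pa, q̄ = 0.00612 kg/kg → 0.00612 × 8000 / 9.8 = 5.00 mm
Layer 710–620 hPa: Δp = 90 hPa = 9000 Pa, q̄ = 0.00641 kg/kg → 0.00641 × 9000 / 9.8 = 5.89 mm
Layer 620–540 hPa: Δp = 80 hPa = 8000 Pa, q̄ = 0.00218 kg/kg → 0.00218 × 8000 / 9.8 = 1.78 mm
Layer 540–400 hPa: Δp = 140 hPa = 14000 Pa, q̄ = 0.00276 kg/kg → 0.00276 × 14000 / 9.8 = 3.94 mm
PW = 27.21 + 5.00 + 5.89 + 1.78 + 3.94 = 43.82 ≈ 43.8 mm.

PW ≈ 43.8 mm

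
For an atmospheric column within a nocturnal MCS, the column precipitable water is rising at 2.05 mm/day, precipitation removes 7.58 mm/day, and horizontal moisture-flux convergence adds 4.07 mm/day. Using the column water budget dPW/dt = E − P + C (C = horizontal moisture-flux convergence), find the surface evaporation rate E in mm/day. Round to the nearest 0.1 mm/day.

E ≈ 5.6 mm/day

dPW/dt = +2.05 mm/day.
E = dPW/dt + P − C = (+2.05) + 7.58 − (4.07) = 5.6 mm/day.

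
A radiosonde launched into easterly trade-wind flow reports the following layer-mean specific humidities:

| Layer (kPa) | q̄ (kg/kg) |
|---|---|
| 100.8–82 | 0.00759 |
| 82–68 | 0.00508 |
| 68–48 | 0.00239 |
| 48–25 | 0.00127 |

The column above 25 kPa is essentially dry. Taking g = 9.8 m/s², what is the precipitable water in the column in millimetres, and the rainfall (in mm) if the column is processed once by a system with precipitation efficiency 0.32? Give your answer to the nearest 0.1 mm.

Precipitable water is the column-integrated vapour mass per unit area: PW = (1/g) Σ q̄ Δp, with q in kg/kg and Δp in Pa (1 kg/m² of water = 1 mm).
Layer 100.8–82 kPa: Δp = 188 hPa = 18800 Pa, q̄ = 0.00759 kg/kg → 0.00759 × 18800 / 9.8 = 14.56 mm
Layer 82–68 kPa: Δp = 140 hPa = 14000 Pa, q̄ = 0.00508 kg/kg → 0.00508 × 14000 / 9.8 = 7.26 mm
Layer 68–48 kPa: Δp = 200 hPa = 20000 Pa, q̄ = 0.00239 kg/kg → 0.00239 × 20000 / 9.8 = 4.88 mm
Layer 48–25 kPa: Δp = 230 hPa = 23000 Pa, q̄ = 0.00127 kg/kg → 0.00127 × 23000 / 9.8 = 2.98 mm
PW = 14.56 + 7.26 + 4.88 + 2.98 = 29.68 ≈ 29.7 mm.
Rainfall = ε × PW = 0.32 × 29.7 = 9.5 mm.

PW ≈ 29.7 mm; rainfall ≈ 9.5 mm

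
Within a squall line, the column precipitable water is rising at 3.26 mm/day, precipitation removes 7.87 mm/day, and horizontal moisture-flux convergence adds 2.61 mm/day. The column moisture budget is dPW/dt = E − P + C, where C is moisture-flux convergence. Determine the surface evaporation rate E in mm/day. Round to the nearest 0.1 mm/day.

dPW/dt = +3.26 mm/day.
E = dPW/dt + P − C = (+3.26) + 7.87 − (2.61) = 8.5 mm/day.

E ≈ 8.5 mm/day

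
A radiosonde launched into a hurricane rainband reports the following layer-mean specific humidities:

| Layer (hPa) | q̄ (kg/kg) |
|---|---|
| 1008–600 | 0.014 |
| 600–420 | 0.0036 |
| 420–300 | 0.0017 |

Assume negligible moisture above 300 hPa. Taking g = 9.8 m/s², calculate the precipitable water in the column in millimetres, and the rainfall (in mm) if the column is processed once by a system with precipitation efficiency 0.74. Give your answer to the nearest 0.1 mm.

PW ≈ 67.0 mm; rainfall ≈ 49.6 mm

Precipitable water is the column-integrated vapour mass per unit area: PW = (1/g) Σ q̄ Δp, with q in kg/kg and Δp in Pa (1 kg/m² of water = 1 mm).
Layer 1008–600 hPa: Δp = 408 hPa = 40800 Pa, q̄ = 0.014 kg/kg → 0.014 × 40800 / 9.8 = 58.29 mm
Layer 600–420 hPa: Δp = 180 hPa = 18000 Pa, q̄ = 0.0036 kg/kg → 0.0036 × 18000 / 9.8 = 6.61 mm
Layer 420–300 hPa: Δp = 120 hPa = 12000 Pa, q̄ = 0.0017 kg/kg → 0.0017 × 12000 / 9.8 = 2.08 mm
PW = 58.29 + 6.61 + 2.08 = 66.98 ≈ 67.0 mm.
Rainfall = ε × PW = 0.74 × 67.0 = 49.6 mm.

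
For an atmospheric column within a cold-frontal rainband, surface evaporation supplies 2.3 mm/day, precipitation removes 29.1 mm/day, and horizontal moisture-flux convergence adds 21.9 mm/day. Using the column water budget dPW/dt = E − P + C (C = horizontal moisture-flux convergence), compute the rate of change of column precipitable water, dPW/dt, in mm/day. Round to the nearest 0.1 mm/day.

dPW/dt ≈ -4.9 mm/day

dPW/dt = E − P + C = 2.3 − 29.1 + (21.9) = -4.9 mm/day.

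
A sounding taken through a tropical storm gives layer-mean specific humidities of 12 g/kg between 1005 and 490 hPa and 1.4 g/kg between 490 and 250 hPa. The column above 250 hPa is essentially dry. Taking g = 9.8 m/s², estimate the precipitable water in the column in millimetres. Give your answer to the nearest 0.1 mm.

PW ≈ 66.5 mm

Precipitable water is the column-integrated vapour mass per unit area: PW = (1/g) Σ q̄ Δp, with q in kg/kg and Δp in Pa (1 kg/m² of water = 1 mm).
Layer 1005–490 hPa: Δp = 515 hPa = 51500 Pa, q̄ = 0.012 kg/kg → 0.012 × 51500 / 9.8 = 63.06 mm
Layer 490–250 hPa: Δp = 240 hPa = 24000 Pa, q̄ = 0.0014 kg/kg → 0.0014 × 24000 / 9.8 = 3.43 mm
PW = 63.06 + 3.43 = 66.49 ≈ 66.5 mm.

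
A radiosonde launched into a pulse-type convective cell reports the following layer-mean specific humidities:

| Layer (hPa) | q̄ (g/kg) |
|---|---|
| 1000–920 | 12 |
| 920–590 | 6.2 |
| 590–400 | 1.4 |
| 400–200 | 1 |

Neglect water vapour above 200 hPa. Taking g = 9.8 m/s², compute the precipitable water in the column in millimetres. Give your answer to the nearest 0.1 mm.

Precipitable water is the column-integrated vapour mass per unit area: PW = (1/g) Σ q̄ Δp, with q in kg/kg and Δp in Pa (1 kg/m² of water = 1 mm).
Layer 1000–920 hPa: Δp = 80 hPa = 8000 Pa, q̄ = 0.012 kg/kg → 0.012 × 8000 / 9.8 = 9.80 mm
Layer 920–590 hPa: Δp = 330 hPa = 33000 Pa, q̄ = 0.0062 kg/kg → 0.0062 × 33000 / 9.8 = 20.88 mm
Layer 590–400 hPa: Δp = 190 hPa = 19000 Pa, q̄ = 0.0014 kg/kg → 0.0014 × 19000 / 9.8 = 2.71 mm
Layer 400–200 hPa: Δp = 200 hPa = 20000 Pa, q̄ = 0.001 kg/kg → 0.001 × 20000 / 9.8 = 2.04 mm
PW = 9.80 + 20.88 + 2.71 + 2.04 = 35.43 ≈ 35.4 mm.

PW ≈ 35.4 mm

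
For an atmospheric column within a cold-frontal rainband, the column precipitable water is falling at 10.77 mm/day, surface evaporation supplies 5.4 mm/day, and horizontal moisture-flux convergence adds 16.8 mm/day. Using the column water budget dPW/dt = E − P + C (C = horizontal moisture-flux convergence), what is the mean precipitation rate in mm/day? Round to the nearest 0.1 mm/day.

P ≈ 33.0 mm/day

dPW/dt = -10.77 mm/day.
P = E + C − dPW/dt = 5.4 + (16.8) − (-10.77) = 33.0 mm/day.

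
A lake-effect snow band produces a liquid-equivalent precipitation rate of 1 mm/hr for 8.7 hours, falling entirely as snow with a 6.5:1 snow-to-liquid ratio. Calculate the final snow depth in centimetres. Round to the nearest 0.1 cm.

snow depth ≈ 5.7 cm

Liquid-equivalent depth = 1 × 8.7 = 8.7 mm.
Snow depth = 8.7 mm × 6.5 = 56.55 mm = 5.7 cm.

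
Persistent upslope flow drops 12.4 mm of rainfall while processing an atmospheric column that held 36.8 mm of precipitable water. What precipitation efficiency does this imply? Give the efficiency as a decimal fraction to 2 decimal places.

ε = rainfall / PW = 12.4 / 36.8 = 0.34.

ε ≈ 0.34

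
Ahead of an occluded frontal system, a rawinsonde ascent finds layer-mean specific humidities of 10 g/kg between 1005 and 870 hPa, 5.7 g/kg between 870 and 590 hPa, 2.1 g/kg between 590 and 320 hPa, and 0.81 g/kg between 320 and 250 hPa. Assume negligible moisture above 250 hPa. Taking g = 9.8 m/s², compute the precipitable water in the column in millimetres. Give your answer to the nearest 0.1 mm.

Precipitable water is the column-integrated vapour mass per unit area: PW = (1/g) Σ q̄ Δp, with q in kg/kg and Δp in Pa (1 kg/m² of water = 1 mm).
Layer 1005–870 hPa: Δp = 135 hPa = 13500 Pa, q̄ = 0.01 kg/kg → 0.01 × 13500 / 9.8 = 13.78 mm
Layer 870–590 hPa: Δp = 280 hPa = 28000 Pa, q̄ = 0.0057 kg/kg → 0.0057 × 28000 / 9.8 = 16.29 mm
Layer 590–320 hPa: Δp = 270 hPa = 27000 Pa, q̄ = 0.0021 kg/kg → 0.0021 × 27000 / 9.8 = 5.79 mm
Layer 320–250 hPa: Δp = 70 hPa = 7000 Pa, q̄ = 0.00081 kg/kg → 0.00081 × 7000 / 9.8 = 0.58 mm
PW = 13.78 + 16.29 + 5.79 + 0.58 = 36.44 ≈ 36.4 mm.

PW ≈ 36.4 mm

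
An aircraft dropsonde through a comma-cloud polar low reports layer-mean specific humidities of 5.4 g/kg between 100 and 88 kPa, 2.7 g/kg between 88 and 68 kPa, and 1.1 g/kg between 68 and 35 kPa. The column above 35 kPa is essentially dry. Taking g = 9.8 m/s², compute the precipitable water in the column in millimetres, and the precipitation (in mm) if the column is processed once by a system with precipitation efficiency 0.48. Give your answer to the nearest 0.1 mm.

Precipitable water is the column-integrated vapour mass per unit area: PW = (1/g) Σ q̄ Δp, with q in kg/kg and Δp in Pa (1 kg/m² of water = 1 mm).
Layer 100–88 kPa: Δp = 120 hPa = 12000 Pa, q̄ = 0.0054 kg/kg → 0.0054 × 12000 / 9.8 = 6.61 mm
Layer 88–68 kPa: Δp = 200 hPa = 20000 Pa, q̄ = 0.0027 kg/kg → 0.0027 × 20000 / 9.8 = 5.51 mm
Layer 68–35 kPa: Δp = 330 hPa = 33000 Pa, q̄ = 0.0011 kg/kg → 0.0011 × 33000 / 9.8 = 3.70 mm
PW = 6.61 + 5.51 + 3.70 = 15.82 ≈ 15.8 mm.
Precipitation = ε × PW = 0.48 × 15.8 = 7.6 mm.

PW ≈ 15.8 mm; precipitation ≈ 7.6 mm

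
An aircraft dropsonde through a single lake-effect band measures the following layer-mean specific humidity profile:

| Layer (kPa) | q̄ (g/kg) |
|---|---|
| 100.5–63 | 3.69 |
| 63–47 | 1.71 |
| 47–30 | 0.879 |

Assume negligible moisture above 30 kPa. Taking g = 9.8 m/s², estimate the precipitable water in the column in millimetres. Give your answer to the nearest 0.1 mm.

Precipitable water is the column-integrated vapour mass per unit area: PW = (1/g) Σ q̄ Δp, with q in kg/kg and Δp in Pa (1 kg/m² of water = 1 mm).
Layer 100.5–63 kPa: Δp = 375 hPa = 37500 Pa, q̄ = 0.00369 kg/kg → 0.00369 × 37500 / 9.8 = 14.12 mm
Layer 63–47 kPa: Δp = 160 hPa = 16000 Pa, q̄ = 0.00171 kg/kg → 0.00171 × 16000 / 9.8 = 2.79 mm
Layer 47–30 kPa: Δp = 170 hPa = 17000 Pa, q̄ = 0.000879 kg/kg → 0.000879 × 17000 / 9.8 = 1.52 mm
PW = 14.12 + 2.79 + 1.52 = 18.43 ≈ 18.4 mm.

PW ≈ 18.4 mm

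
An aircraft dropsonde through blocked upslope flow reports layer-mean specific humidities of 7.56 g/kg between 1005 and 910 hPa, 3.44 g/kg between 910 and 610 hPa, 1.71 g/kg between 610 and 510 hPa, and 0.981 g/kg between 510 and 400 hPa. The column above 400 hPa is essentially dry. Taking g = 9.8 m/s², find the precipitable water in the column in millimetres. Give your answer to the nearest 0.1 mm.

Precipitable water is the column-integrated vapour mass per unit area: PW = (1/g) Σ q̄ Δp, with q in kg/kg and Δp in Pa (1 kg/m² of water = 1 mm).
Layer 1005–910 hPa: Δp = 95 hPa = 9500 Pa, q̄ = 0.00756 kg/kg → 0.00756 × 9500 / 9.8 = 7.33 mm
Layer 910–610 hPa: Δp = 300 hPa = 30000 Pa, q̄ = 0.00344 kg/kg → 0.00344 × 30000 / 9.8 = 10.53 mm
Layer 610–510 hPa: Δp = 100 hPa = 10000 Pa, q̄ = 0.00171 kg/kg → 0.00171 × 10000 / 9.8 = 1.74 mm
Layer 510–400 hPa: Δp = 110 hPa = 11000 Pa, q̄ = 0.000981 kg/kg → 0.000981 × 11000 / 9.8 = 1.10 mm
PW = 7.33 + 10.53 + 1.74 + 1.10 = 20.70 ≈ 20.7 mm.

PW ≈ 20.7 mm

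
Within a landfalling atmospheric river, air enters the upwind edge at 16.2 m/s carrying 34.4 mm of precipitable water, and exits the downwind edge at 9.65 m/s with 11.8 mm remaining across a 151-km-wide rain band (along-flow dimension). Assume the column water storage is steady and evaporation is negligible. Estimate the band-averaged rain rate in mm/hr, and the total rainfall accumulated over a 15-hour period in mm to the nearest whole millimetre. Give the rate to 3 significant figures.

Column moisture flux per unit crosswind length is F = V × PW.
Inflow: F_in = 16.2 × 34.4 = 557.28 mm·m/s
Outflow: F_out = 9.65 × 11.8 = 113.87 mm·m/s
Steady-state rate R = (F_in − F_out)/L = (557.28 − 113.87) / 151000 m = 2.936e-03 mm/s.
R = 2.936e-03 × 3600 = 10.6 mm/hr.
Over 15 h: total = 10.6 × 15 = 159 mm.

R ≈ 10.6 mm/hr; total ≈ 159 mm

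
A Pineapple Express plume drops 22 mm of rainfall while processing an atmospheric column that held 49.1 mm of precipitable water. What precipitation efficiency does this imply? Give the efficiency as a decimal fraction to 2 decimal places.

ε = rainfall / PW = 22 / 49.1 = 0.45.

ε ≈ 0.45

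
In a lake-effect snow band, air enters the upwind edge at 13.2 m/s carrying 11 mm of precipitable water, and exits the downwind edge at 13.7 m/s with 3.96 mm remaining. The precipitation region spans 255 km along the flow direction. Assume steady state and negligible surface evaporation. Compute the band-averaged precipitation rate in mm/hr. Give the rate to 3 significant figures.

Column moisture flux per unit crosswind length is F = V × PW.
Inflow: F_in = 13.2 × 11 = 145.2 mm·m/s
Outflow: F_out = 13.7 × 3.96 = 54.252 mm·m/s
Steady-state rate R = (F_in − F_out)/L = (145.2 − 54.252) / 255000 m = 3.567e-04 mm/s.
R = 3.567e-04 × 3600 = 1.28 mm/hr.

R ≈ 1.28 mm/hr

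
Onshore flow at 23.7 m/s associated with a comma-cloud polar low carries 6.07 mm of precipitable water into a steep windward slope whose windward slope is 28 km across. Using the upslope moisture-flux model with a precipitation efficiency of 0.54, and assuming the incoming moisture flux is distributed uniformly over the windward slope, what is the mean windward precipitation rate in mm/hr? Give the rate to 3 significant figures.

R ≈ 9.99 mm/hr

Incoming column moisture flux per unit ridge length: F = V × PW = 23.7 × 6.07 = 143.859 mm·m/s.
Spread over the 28 km slope with efficiency ε = 0.54: R = ε·F/W = 0.54 × 143.859 / 28000 m = 2.774e-03 mm/s.
R = 2.774e-03 × 3600 = 9.99 mm/hr.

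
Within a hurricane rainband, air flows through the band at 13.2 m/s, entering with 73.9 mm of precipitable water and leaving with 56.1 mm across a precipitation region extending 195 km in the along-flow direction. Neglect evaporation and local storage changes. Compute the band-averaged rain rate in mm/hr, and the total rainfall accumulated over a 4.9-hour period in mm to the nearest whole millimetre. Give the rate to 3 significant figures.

Column moisture flux per unit crosswind length is F = V × PW.
Inflow: F_in = 13.2 × 73.9 = 975.48 mm·m/s
Outflow: F_out = 13.2 × 56.1 = 740.52 mm·m/s
Steady-state rate R = (F_in − F_out)/L = (975.48 − 740.52) / 195000 m = 1.205e-03 mm/s.
R = 1.205e-03 × 3600 = 4.34 mm/hr.
Over 4.9 h: total = 4.34 × 4.9 = 21.266 ≈ 21 mm.

R ≈ 4.34 mm/hr; total ≈ 21 mm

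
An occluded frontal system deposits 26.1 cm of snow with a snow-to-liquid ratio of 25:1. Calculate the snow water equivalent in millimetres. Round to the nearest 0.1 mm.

SWE ≈ 10.4 mm

SWE = snow depth / ratio = 26.1 cm / 25 = 1.044 cm = 10.4 mm.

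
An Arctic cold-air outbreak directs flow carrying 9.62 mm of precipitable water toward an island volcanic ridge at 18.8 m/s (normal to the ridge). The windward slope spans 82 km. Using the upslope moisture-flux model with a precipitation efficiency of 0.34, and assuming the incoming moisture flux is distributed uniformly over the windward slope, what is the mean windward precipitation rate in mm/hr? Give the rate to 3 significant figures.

R ≈ 2.70 mm/hr

Incoming column moisture flux per unit ridge length: F = V × PW = 18.8 × 9.62 = 180.856 mm·m/s.
Spread over the 82 km slope with efficiency ε = 0.34: R = ε·F/W = 0.34 × 180.856 / 82000 m = 7.499e-04 mm/s.
R = 7.499e-04 × 3600 = 2.70 mm/hr.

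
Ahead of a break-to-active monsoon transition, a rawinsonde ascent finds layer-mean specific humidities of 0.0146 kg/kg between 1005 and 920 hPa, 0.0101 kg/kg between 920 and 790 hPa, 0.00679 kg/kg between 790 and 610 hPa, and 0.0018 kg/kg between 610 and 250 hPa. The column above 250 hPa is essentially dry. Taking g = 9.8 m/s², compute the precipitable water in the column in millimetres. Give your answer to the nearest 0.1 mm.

PW ≈ 45.1 mm

Precipitable water is the column-integrated vapour mass per unit area: PW = (1/g) Σ q̄ Δp, with q in kg/kg and Δp in Pa (1 kg/m² of water = 1 mm).
Layer 1005–920 hPa: Δp = 85 hPa = 8500 Pa, q̄ = 0.0146 kg/kg → 0.0146 × 8500 / 9.8 = 12.66 mm
Layer 920–790 hPa: Δp = 130 hPa = 13000 Pa, q̄ = 0.0101 kg/kg → 0.0101 × 13000 / 9.8 = 13.40 mm
Layer 790–610 hPa: Δp = 180 hPa = 18000 Pa, q̄ = 0.00679 kg/kg → 0.00679 × 18000 / 9.8 = 12.47 mm
Layer 610–250 hPa: Δp = 360 hPa = 36000 Pa, q̄ = 0.0018 kg/kg → 0.0018 × 36000 / 9.8 = 6.61 mm
PW = 12.66 + 13.40 + 12.47 + 6.61 = 45.14 ≈ 45.1 mm.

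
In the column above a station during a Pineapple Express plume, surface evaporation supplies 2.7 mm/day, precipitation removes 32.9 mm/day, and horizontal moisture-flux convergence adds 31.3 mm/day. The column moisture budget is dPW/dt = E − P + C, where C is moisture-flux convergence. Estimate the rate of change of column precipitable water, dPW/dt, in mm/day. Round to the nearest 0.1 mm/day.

dPW/dt = E − P + C = 2.7 − 32.9 + (31.3) = 1.1 mm/day.

dPW/dt ≈ 1.1 mm/day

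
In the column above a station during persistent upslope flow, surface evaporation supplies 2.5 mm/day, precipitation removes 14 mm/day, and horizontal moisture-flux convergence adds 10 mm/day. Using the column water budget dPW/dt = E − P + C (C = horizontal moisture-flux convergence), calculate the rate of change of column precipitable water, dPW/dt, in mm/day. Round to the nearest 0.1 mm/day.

dPW/dt ≈ -1.5 mm/day

dPW/dt = E − P + C = 2.5 − 14 + (10) = -1.5 mm/day.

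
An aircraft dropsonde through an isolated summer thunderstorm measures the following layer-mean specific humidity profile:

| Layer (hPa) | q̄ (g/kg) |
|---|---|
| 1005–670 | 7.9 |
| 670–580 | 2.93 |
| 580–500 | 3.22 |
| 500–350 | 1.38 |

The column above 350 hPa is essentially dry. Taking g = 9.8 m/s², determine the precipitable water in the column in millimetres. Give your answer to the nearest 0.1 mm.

Precipitable water is the column-integrated vapour mass per unit area: PW = (1/g) Σ q̄ Δp, with q in kg/kg and Δp in Pa (1 kg/m² of water = 1 mm).
Layer 1005–670 hPa: Δp = 335 hPa = 33500 Pa, q̄ = 0.0079 kg/kg → 0.0079 × 33500 / 9.8 = 27.01 mm
Layer 670–580 hPa: Δp = 90 hPa = 9000 Pa, q̄ = 0.00293 kg/kg → 0.00293 × 9000 / 9.8 = 2.69 mm
Layer 580–500 hPa: Δp = 80 hPa = 8000 Pa, q̄ = 0.00322 kg/kg → 0.00322 × 8000 / 9.8 = 2.63 mm
Layer 500–350 hPa: Δp = 150 hPa = 15000 Pa, q̄ = 0.00138 kg/kg → 0.00138 × 15000 / 9.8 = 2.11 mm
PW = 27.01 + 2.69 + 2.63 + 2.11 = 34.44 ≈ 34.4 mm.

PW ≈ 34.4 mm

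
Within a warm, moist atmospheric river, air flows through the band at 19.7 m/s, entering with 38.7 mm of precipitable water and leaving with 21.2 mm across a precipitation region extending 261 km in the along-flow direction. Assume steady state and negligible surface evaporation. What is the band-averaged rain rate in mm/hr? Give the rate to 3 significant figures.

Column moisture flux per unit crosswind length is F = V × PW.
Inflow: F_in = 19.7 × 38.7 = 762.39 mm·m/s
Outflow: F_out = 19.7 × 21.2 = 417.64 mm·m/s
Steady-state rate R = (F_in − F_out)/L = (762.39 − 417.64) / 261000 m = 1.321e-03 mm/s.
R = 1.321e-03 × 3600 = 4.76 mm/hr.

R ≈ 4.76 mm/hr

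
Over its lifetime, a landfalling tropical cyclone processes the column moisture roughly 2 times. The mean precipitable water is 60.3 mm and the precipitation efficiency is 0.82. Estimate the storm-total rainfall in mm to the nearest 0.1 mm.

Each cycle deposits ε × PW = 0.82 × 60.3 = 49.446 mm.
Over 2 cycles: 2 × 49.446 = 98.9 mm.

rainfall ≈ 98.9 mm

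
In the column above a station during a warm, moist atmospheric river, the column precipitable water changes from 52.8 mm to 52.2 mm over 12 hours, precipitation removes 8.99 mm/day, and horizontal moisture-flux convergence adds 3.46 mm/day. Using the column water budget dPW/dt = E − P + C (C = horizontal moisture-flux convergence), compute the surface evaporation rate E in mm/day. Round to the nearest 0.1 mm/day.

dPW/dt = (52.2 − 52.8) mm / (12/24 day) = -1.200 mm/day.
E = dPW/dt + P − C = (-1.200) + 8.99 − (3.46) = 4.3 mm/day.

E ≈ 4.3 mm/day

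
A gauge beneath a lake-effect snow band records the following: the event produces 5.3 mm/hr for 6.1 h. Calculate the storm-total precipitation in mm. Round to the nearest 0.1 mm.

Total = Σ Rᵢ Δtᵢ = 5.3 × 6.1
      = 32.33 = 32.3 mm.

total ≈ 32.3 mm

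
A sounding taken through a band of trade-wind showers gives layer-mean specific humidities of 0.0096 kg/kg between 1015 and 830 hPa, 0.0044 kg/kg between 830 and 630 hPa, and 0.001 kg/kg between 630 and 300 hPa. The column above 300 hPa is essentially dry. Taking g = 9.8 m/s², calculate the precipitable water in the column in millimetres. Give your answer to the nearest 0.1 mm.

Precipitable water is the column-integrated vapour mass per unit area: PW = (1/g) Σ q̄ Δp, with q in kg/kg and Δp in Pa (1 kg/m² of water = 1 mm).
Layer 1015–830 hPa: Δp = 185 hPa = 18500 Pa, q̄ = 0.0096 kg/kg → 0.0096 × 18500 / 9.8 = 18.12 mm
Layer 830–630 hPa: Δp = 200 hPa = 20000 Pa, q̄ = 0.0044 kg/kg → 0.0044 × 20000 / 9.8 = 8.98 mm
Layer 630–300 hPa: Δp = 330 hPa = 33000 Pa, q̄ = 0.001 kg/kg → 0.001 × 33000 / 9.8 = 3.37 mm
PW = 18.12 + 8.98 + 3.37 = 30.47 ≈ 30.5 mm.

PW ≈ 30.5 mm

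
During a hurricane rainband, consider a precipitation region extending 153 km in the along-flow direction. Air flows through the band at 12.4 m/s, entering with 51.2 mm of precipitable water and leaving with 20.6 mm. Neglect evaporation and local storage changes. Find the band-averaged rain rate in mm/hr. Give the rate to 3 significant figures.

Column moisture flux per unit crosswind length is F = V × PW.
Inflow: F_in = 12.4 × 51.2 = 634.88 mm·m/s
Outflow: F_out = 12.4 × 20.6 = 255.44 mm·m/s
Steady-state rate R = (F_in − F_out)/L = (634.88 − 255.44) / 153000 m = 2.480e-03 mm/s.
R = 2.480e-03 × 3600 = 8.93 mm/hr.

R ≈ 8.93 mm/hr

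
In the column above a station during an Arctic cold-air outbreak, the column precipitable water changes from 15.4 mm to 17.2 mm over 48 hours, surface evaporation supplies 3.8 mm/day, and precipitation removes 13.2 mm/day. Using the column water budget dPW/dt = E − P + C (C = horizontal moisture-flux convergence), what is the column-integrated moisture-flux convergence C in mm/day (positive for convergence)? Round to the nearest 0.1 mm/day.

dPW/dt = (17.2 − 15.4) mm / (48/24 day) = +0.900 mm/day.
C = dPW/dt − E + P = (+0.900) − 3.8 + 13.2 = 10.3 mm/day.

C ≈ 10.3 mm/day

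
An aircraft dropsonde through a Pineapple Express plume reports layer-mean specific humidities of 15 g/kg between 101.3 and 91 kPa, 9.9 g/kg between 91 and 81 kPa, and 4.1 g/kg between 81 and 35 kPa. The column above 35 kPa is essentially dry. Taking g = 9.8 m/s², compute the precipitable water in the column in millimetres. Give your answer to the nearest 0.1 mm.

Precipitable water is the column-integrated vapour mass per unit area: PW = (1/g) Σ q̄ Δp, with q in kg/kg and Δp in Pa (1 kg/m² of water = 1 mm).
Layer 101.3–91 kPa: Δp = 103 hPa = 10300 Pa, q̄ = 0.015 kg/kg → 0.015 × 10300 / 9.8 = 15.77 mm
Layer 91–81 kPa: Δp = 100 hPa = 10000 Pa, q̄ = 0.0099 kg/kg → 0.0099 × 10000 / 9.8 = 10.10 mm
Layer 81–35 kPa: Δp = 460 hPa = 46000 Pa, q̄ = 0.0041 kg/kg → 0.0041 × 46000 / 9.8 = 19.24 mm
PW = 15.77 + 10.10 + 19.24 = 45.11 ≈ 45.1 mm.

PW ≈ 45.1 mm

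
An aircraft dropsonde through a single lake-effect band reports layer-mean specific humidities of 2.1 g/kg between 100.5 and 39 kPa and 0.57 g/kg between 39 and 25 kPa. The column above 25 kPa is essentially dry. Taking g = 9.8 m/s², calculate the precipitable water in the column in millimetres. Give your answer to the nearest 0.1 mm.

Precipitable water is the column-integrated vapour mass per unit area: PW = (1/g) Σ q̄ Δp, with q in kg/kg and Δp in Pa (1 kg/m² of water = 1 mm).
Layer 100.5–39 kPa: Δp = 615 hPa = 61500 Pa, q̄ = 0.0021 kg/kg → 0.0021 × 61500 / 9.8 = 13.18 mm
Layer 39–25 kPa: Δp = 140 hPa = 14000 Pa, q̄ = 0.00057 kg/kg → 0.00057 × 14000 / 9.8 = 0.81 mm
PW = 13.18 + 0.81 = 13.99 ≈ 14.0 mm.

PW ≈ 14.0 mm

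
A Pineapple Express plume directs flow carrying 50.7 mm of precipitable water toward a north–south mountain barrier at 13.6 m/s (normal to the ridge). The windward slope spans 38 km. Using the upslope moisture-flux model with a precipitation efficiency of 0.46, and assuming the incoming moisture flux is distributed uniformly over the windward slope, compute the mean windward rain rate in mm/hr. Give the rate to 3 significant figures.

R ≈ 30.0 mm/hr

Incoming column moisture flux per unit ridge length: F = V × PW = 13.6 × 50.7 = 689.52 mm·m/s.
Spread over the 38 km slope with efficiency ε = 0.46: R = ε·F/W = 0.46 × 689.52 / 38000 m = 8.347e-03 mm/s.
R = 8.347e-03 × 3600 = 30.0 mm/hr.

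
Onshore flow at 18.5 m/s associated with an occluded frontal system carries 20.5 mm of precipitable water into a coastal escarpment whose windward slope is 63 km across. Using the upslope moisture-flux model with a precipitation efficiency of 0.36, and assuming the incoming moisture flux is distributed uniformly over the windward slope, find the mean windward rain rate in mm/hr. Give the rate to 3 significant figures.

R ≈ 7.80 mm/hr

Incoming column moisture flux per unit ridge length: F = V × PW = 18.5 × 20.5 = 379.25 mm·m/s.
Spread over the 63 km slope with efficiency ε = 0.36: R = ε·F/W = 0.36 × 379.25 / 63000 m = 2.167e-03 mm/s.
R = 2.167e-03 × 3600 = 7.80 mm/hr.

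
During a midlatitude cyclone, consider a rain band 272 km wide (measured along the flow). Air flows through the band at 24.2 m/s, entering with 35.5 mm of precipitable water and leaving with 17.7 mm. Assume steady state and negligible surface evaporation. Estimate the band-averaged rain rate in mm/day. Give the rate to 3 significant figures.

R ≈ 137 mm/day

Column moisture flux per unit crosswind length is F = V × PW.
Inflow: F_in = 24.2 × 35.5 = 859.1 mm·m/s
Outflow: F_out = 24.2 × 17.7 = 428.34 mm·m/s
Steady-state rate R = (F_in − F_out)/L = (859.1 − 428.34) / 272000 m = 1.584e-03 mm/s.
R = 1.584e-03 × 3600 × 24 = 137 mm/day.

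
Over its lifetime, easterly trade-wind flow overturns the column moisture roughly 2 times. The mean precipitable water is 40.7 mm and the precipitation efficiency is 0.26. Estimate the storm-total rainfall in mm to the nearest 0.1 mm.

rainfall ≈ 21.2 mm

Each cycle deposits ε × PW = 0.26 × 40.7 = 10.582 mm.
Over 2 cycles: 2 × 10.582 = 21.2 mm.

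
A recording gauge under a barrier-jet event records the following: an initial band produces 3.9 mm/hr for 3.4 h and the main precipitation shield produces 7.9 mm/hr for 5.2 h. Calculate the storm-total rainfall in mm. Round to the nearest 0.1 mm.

Total = Σ Rᵢ Δtᵢ = 3.9 × 3.4 + 7.9 × 5.2
      = 13.26 + 41.08 = 54.3 mm.

total ≈ 54.3 mm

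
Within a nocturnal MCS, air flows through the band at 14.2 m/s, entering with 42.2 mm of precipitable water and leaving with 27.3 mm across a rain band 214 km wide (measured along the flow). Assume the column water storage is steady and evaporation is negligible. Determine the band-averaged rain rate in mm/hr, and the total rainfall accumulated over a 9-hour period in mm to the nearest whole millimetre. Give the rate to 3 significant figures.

Column moisture flux per unit crosswind length is F = V × PW.
Inflow: F_in = 14.2 × 42.2 = 599.24 mm·m/s
Outflow: F_out = 14.2 × 27.3 = 387.66 mm·m/s
Steady-state rate R = (F_in − F_out)/L = (599.24 − 387.66) / 214000 m = 9.887e-04 mm/s.
R = 9.887e-04 × 3600 = 3.56 mm/hr.
Over 9 h: total = 3.56 × 9 = 32.04 ≈ 32 mm.

R ≈ 3.56 mm/hr; total ≈ 32 mm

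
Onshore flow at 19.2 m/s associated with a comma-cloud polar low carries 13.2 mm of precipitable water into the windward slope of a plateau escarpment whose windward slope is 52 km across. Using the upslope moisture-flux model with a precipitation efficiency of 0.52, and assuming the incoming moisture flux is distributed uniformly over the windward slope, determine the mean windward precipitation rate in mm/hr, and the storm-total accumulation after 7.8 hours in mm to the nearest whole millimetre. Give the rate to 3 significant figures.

Incoming column moisture flux per unit ridge length: F = V × PW = 19.2 × 13.2 = 253.44 mm·m/s.
Spread over the 52 km slope with efficiency ε = 0.52: R = ε·F/W = 0.52 × 253.44 / 52000 m = 2.534e-03 mm/s.
R = 2.534e-03 × 3600 = 9.12 mm/hr.
Over 7.8 h: total = 9.12 × 7.8 = 71.136 ≈ 71 mm.

R ≈ 9.12 mm/hr; total ≈ 71 mm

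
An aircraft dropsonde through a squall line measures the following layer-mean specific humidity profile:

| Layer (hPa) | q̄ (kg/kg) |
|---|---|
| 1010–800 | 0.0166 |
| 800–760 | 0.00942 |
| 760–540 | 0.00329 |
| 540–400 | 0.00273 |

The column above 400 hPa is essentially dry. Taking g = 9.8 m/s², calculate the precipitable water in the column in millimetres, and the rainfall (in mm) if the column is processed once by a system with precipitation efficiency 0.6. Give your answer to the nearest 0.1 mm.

PW ≈ 50.7 mm; rainfall ≈ 30.4 mm

Precipitable water is the column-integrated vapour mass per unit area: PW = (1/g) Σ q̄ Δp, with q in kg/kg and Δp in Pa (1 kg/m² of water = 1 mm).
Layer 1010–800 hPa: Δp = 210 hPa = 21000 Pa, q̄ = 0.0166 kg/kg → 0.0166 × 21000 / 9.8 = 35.57 mm
Layer 800–760 hPa: Δp = 40 hPa = 4000 Pa, q̄ = 0.00942 kg/kg → 0.00942 × 4000 / 9.8 = 3.84 mm
Layer 760–540 hPa: Δp = 220 hPa = 22000 Pa, q̄ = 0.00329 kg/kg → 0.00329 × 22000 / 9.8 = 7.39 mm
Layer 540–400 hPa: Δp = 140 hPa = 14000 Pa, q̄ = 0.00273 kg/kg → 0.00273 × 14000 / 9.8 = 3.90 mm
PW = 35.57 + 3.84 + 7.39 + 3.90 = 50.70 ≈ 50.7 mm.
Rainfall = ε × PW = 0.6 × 50.7 = 30.4 mm.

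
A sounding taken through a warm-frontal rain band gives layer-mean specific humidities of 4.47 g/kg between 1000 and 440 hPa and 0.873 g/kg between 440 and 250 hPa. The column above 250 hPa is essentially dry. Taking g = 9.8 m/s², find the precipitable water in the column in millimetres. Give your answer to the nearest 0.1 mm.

PW ≈ 27.2 mm

Precipitable water is the column-integrated vapour mass per unit area: PW = (1/g) Σ q̄ Δp, with q in kg/kg and Δp in Pa (1 kg/m² of water = 1 mm).
Layer 1000–440 hPa: Δp = 560 hPa = 56000 Pa, q̄ = 0.00447 kg/kg → 0.00447 × 56000 / 9.8 = 25.54 mm
Layer 440–250 hPa: Δp = 190 hPa = 19000 Pa, q̄ = 0.000873 kg/kg → 0.000873 × 19000 / 9.8 = 1.69 mm
PW = 25.54 + 1.69 = 27.23 ≈ 27.2 mm.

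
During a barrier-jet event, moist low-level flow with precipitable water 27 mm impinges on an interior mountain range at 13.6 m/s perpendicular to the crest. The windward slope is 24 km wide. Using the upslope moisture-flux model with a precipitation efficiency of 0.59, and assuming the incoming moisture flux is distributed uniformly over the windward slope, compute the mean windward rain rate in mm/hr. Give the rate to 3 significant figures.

Incoming column moisture flux per unit ridge length: F = V × PW = 13.6 × 27 = 367.2 mm·m/s.
Spread over the 24 km slope with efficiency ε = 0.59: R = ε·F/W = 0.59 × 367.2 / 24000 m = 9.027e-03 mm/s.
R = 9.027e-03 × 3600 = 32.5 mm/hr.

R ≈ 32.5 mm/hr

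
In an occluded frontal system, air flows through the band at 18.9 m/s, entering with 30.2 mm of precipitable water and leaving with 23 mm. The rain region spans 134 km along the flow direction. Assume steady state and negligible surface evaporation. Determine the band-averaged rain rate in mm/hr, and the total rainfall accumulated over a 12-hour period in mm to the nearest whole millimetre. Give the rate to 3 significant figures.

R ≈ 3.66 mm/hr; total ≈ 44 mm

Column moisture flux per unit crosswind length is F = V × PW.
Inflow: F_in = 18.9 × 30.2 = 570.78 mm·m/s
Outflow: F_out = 18.9 × 23 = 434.7 mm·m/s
Steady-state rate R = (F_in − F_out)/L = (570.78 − 434.7) / 134000 m = 1.016e-03 mm/s.
R = 1.016e-03 × 3600 = 3.66 mm/hr.
Over 12 h: total = 3.66 × 12 = 43.92 ≈ 44 mm.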